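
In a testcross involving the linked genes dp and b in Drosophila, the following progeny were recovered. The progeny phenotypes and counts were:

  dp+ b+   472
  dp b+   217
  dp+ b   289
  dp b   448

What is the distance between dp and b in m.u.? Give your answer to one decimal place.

35.5 m.u.

The two most frequent classes, dp+ b+ (472) and dp b (448), are the parental types, so the F1 was dp+ b+ / dp b.
The recombinant classes are dp+ b and dp b+: 289 + 217 = 506.
Recombination frequency = 506/1426 = 0.3548 ≈ 35.5%, i.e. 35.5 m.u.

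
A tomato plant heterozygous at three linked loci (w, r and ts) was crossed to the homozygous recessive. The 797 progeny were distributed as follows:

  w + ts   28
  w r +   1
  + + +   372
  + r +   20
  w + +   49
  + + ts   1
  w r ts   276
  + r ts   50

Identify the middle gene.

The two most frequent reciprocal classes, w r ts and + + +, are the parental types, so the F1 was w r ts / + + +.
The two rarest classes, w r + and + + ts, are the double crossovers. Comparing them with the parentals, only the ts allele has switched, so ts is the middle locus and the order is r – ts – w.

ts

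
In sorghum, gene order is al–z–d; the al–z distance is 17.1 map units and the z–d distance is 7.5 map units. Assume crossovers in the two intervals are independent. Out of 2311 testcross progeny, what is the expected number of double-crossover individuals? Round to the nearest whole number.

30

Map distances give recombination frequencies of 0.171 and 0.075 for the two intervals.
With no interference, expected double-crossover frequency = 0.171 × 0.075 = 0.01283.
Expected number = 0.01283 × 2311 = 29.64 ≈ 30.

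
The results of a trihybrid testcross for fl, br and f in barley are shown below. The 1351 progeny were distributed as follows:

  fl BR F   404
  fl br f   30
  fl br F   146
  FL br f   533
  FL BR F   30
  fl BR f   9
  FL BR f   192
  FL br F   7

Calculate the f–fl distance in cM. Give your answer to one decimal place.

5.6 cM

The two most frequent reciprocal classes, fl BR F and FL br f, are the parental types, so the F1 was fl BR F / FL br f.
The two rarest classes, fl BR f and FL br F, are the double crossovers. Comparing them with the parentals, only the f allele has switched, so f is the middle locus and the order is fl – f – br.
Crossovers in the fl–f interval produce the single-crossover classes FL BR F and fl br f (30 + 30 = 60) plus the double crossovers (16).
RF(fl–f) = (60 + 16) / 1351 = 76/1351 = 0.0563 → 5.6 cM.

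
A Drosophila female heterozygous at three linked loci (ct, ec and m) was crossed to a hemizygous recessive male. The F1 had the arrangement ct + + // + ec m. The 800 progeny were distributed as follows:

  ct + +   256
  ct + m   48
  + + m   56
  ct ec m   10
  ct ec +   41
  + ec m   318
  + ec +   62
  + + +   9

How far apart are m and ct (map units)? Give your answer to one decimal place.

The two rarest classes, + + + and ct ec m, are the double crossovers. Comparing them with the parentals, only the ct allele has switched, so ct is the middle locus and the order is m – ct – ec.
Crossovers in the m–ct interval produce the single-crossover classes ct + m and + ec + (48 + 62 = 110) plus the double crossovers (19).
RF(m–ct) = (110 + 19) / 800 = 129/800 = 0.1613 → 16.1 map units.

16.1 map units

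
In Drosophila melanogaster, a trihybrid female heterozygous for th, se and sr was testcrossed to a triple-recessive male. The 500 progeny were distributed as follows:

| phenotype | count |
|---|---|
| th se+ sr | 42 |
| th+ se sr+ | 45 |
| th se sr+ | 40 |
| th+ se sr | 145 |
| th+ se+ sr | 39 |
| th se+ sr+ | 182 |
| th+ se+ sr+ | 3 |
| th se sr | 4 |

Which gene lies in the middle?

The two most frequent reciprocal classes, th se+ sr+ and th+ se sr, are the parental types, so the F1 was th se+ sr+ / th+ se sr.
The two rarest classes, th+ se+ sr+ and th se sr, are the double crossovers. Comparing them with the parentals, only the th allele has switched, so th is the middle locus and the order is se – th – sr.

th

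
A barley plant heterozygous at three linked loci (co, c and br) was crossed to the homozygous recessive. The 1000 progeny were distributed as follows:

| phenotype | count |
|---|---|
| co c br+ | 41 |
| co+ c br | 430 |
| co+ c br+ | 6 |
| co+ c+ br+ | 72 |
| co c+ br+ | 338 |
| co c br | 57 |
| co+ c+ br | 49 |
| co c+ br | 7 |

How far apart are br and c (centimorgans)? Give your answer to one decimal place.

The two most frequent reciprocal classes, co c+ br+ and co+ c br, are the parental types, so the F1 was co c+ br+ / co+ c br.
The two rarest classes, co c+ br and co+ c br+, are the double crossovers. Comparing them with the parentals, only the br allele has switched, so br is the middle locus and the order is co – br – c.
Crossovers in the br–c interval produce the single-crossover classes co c br+ and co+ c+ br (41 + 49 = 90) plus the double crossovers (13).
RF(br–c) = (90 + 13) / 1000 = 103/1000 = 0.1030 → 10.3 centimorgans.

10.3 centimorgans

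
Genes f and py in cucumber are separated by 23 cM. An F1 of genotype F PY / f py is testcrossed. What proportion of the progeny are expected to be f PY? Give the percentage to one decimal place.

A map distance of 23 cM corresponds to a recombination frequency of 0.230.
The F1 is F PY / f py, so f PY is a recombinant gamete class with expected frequency r/2 = 0.230/2 = 0.1150.
That is 0.1150 = 11.5% of the progeny.

11.5%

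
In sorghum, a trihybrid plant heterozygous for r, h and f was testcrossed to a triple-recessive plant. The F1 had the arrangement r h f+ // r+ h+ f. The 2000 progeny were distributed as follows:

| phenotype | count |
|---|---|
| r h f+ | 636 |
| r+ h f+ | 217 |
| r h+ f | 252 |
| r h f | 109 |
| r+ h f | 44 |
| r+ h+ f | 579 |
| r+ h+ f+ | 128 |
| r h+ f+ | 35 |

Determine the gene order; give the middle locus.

The two rarest classes, r h+ f+ and r+ h f, are the double crossovers. Comparing them with the parentals, only the h allele has switched, so h is the middle locus and the order is r – h – f.

h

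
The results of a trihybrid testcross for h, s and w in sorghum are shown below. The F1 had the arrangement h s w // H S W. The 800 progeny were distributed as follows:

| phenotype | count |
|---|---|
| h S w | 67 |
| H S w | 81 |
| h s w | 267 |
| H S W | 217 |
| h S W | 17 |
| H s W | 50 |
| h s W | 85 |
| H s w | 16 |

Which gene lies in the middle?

The two rarest classes, H s w and h S W, are the double crossovers. Comparing them with the parentals, only the h allele has switched, so h is the middle locus and the order is w – h – s.

h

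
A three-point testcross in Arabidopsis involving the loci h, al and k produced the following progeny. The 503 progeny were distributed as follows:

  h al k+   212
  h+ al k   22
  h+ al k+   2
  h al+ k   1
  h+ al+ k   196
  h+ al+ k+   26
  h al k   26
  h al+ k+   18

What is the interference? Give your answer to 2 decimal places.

The two most frequent reciprocal classes, h al k+ and h+ al+ k, are the parental types, so the F1 was h al k+ / h+ al+ k.
The two rarest classes, h+ al k+ and h al+ k, are the double crossovers. Comparing them with the parentals, only the h allele has switched, so h is the middle locus and the order is al – h – k.
al–h: (40 + 3)/503 = 0.0855; h–k: (52 + 3)/503 = 0.1093.
Expected DCO frequency = 0.0855 × 0.1093 ≈ 0.00935; observed = 3/503 ≈ 0.00596.
Coefficient of coincidence = 0.00596/0.00935 ≈ 0.64; interference = 1 − 0.64 = 0.36.

0.36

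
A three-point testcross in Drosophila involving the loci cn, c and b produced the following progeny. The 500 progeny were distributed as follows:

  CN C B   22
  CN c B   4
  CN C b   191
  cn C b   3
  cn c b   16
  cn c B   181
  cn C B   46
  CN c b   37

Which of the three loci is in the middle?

The two most frequent reciprocal classes, CN C b and cn c B, are the parental types, so the F1 was CN C b / cn c B.
The two rarest classes, cn C b and CN c B, are the double crossovers. Comparing them with the parentals, only the cn allele has switched, so cn is the middle locus and the order is b – cn – c.

cn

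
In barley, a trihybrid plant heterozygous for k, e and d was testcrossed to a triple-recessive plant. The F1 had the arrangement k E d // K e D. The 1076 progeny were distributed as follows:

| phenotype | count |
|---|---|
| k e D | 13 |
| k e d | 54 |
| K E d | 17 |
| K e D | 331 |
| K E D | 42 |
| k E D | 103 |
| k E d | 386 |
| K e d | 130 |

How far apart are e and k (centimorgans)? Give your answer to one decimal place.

The two rarest classes, K E d and k e D, are the double crossovers. Comparing them with the parentals, only the k allele has switched, so k is the middle locus and the order is e – k – d.
Crossovers in the e–k interval produce the single-crossover classes k e d and K E D (54 + 42 = 96) plus the double crossovers (30).
RF(e–k) = (96 + 30) / 1076 = 126/1076 = 0.1171 → 11.7 centimorgans.

11.7 centimorgans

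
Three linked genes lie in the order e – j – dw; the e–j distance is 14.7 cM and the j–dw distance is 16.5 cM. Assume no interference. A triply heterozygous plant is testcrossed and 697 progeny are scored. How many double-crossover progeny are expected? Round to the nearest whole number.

17

Map distances give recombination frequencies of 0.147 and 0.165 for the two intervals.
With no interference, expected double-crossover frequency = 0.147 × 0.165 = 0.02425.
Expected number = 0.02425 × 697 = 16.91 ≈ 17.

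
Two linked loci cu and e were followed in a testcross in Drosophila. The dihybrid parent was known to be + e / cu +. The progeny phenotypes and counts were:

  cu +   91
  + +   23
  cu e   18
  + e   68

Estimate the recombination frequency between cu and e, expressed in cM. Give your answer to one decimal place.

20.5 cM

The recombinant classes are + + and cu e: 23 + 18 = 41.
Recombination frequency = 41/200 = 0.2050 ≈ 20.5%, i.e. 20.5 cM.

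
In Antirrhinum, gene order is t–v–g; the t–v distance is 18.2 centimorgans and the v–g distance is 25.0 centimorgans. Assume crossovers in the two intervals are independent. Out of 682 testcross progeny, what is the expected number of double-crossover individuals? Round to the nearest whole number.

31

Map distances give recombination frequencies of 0.182 and 0.250 for the two intervals.
With no interference, expected double-crossover frequency = 0.182 × 0.250 = 0.04550.
Expected number = 0.04550 × 682 = 31.03 ≈ 31.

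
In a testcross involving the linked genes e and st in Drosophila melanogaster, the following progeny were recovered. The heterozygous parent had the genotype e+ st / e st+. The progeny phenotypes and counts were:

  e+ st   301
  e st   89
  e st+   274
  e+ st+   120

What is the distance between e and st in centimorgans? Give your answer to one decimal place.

26.7 centimorgans

The recombinant classes are e+ st+ and e st: 120 + 89 = 209.
Recombination frequency = 209/784 = 0.2666 ≈ 26.7%, i.e. 26.7 centimorgans.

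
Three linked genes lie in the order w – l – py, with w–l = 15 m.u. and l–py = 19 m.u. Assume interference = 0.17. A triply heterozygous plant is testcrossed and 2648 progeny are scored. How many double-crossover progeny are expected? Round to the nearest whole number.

63

Map distances give recombination frequencies of 0.150 and 0.190 for the two intervals.
With interference 0.17 (so coincidence = 0.83), expected double-crossover frequency = 0.150 × 0.190 × 0.83 = 0.02365.
Expected number = 0.02365 × 2648 = 62.64 ≈ 63.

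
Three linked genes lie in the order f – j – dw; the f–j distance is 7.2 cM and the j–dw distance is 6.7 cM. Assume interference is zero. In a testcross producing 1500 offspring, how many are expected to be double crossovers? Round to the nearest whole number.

Map distances give recombination frequencies of 0.072 and 0.067 for the two intervals.
With no interference, expected double-crossover frequency = 0.072 × 0.067 = 0.00482.
Expected number = 0.00482 × 1500 = 7.24 ≈ 7.

7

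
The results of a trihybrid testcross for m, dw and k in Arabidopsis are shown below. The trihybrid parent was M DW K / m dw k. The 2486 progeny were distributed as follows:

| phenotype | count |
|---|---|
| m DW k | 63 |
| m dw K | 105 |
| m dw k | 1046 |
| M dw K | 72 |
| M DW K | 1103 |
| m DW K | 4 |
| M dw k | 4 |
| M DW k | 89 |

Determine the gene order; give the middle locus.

m

The two rarest classes, m DW K and M dw k, are the double crossovers. Comparing them with the parentals, only the m allele has switched, so m is the middle locus and the order is k – m – dw.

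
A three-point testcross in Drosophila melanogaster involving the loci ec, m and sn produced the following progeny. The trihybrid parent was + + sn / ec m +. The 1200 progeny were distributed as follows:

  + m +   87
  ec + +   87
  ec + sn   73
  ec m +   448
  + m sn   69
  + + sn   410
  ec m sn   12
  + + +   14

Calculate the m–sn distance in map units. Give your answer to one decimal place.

15.2 map units

The two rarest classes, + + + and ec m sn, are the double crossovers. Comparing them with the parentals, only the sn allele has switched, so sn is the middle locus and the order is m – sn – ec.
Crossovers in the m–sn interval produce the single-crossover classes + m sn and ec + + (69 + 87 = 156) plus the double crossovers (26).
RF(m–sn) = (156 + 26) / 1200 = 182/1200 = 0.1517 → 15.2 map units.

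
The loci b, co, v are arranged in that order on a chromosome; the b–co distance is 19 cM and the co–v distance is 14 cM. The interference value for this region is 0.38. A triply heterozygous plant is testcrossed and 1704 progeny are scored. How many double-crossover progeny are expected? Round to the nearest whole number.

28

Map distances give recombination frequencies of 0.190 and 0.140 for the two intervals.
With interference 0.38 (so coincidence = 0.62), expected double-crossover frequency = 0.190 × 0.140 × 0.62 = 0.01649.
Expected number = 0.01649 × 1704 = 28.10 ≈ 28.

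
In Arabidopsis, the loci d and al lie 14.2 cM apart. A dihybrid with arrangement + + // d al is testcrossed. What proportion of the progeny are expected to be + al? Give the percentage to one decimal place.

7.1%

A map distance of 14.2 cM corresponds to a recombination frequency of 0.142.
The F1 is + + / d al, so + al is a recombinant gamete class with expected frequency r/2 = 0.142/2 = 0.0710.
That is 0.0710 = 7.1% of the progeny.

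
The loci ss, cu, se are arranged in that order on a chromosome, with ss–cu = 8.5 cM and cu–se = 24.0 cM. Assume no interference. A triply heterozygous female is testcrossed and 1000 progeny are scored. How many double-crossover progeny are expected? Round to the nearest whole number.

Map distances give recombination frequencies of 0.085 and 0.240 for the two intervals.
With no interference, expected double-crossover frequency = 0.085 × 0.240 = 0.02040.
Expected number = 0.02040 × 1000 = 20.40 ≈ 20.

20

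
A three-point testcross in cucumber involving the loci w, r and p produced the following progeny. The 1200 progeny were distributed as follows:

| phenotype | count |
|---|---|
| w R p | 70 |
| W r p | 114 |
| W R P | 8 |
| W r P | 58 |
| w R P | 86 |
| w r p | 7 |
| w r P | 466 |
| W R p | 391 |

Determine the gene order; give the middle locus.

The two most frequent reciprocal classes, w r P and W R p, are the parental types, so the F1 was w r P / W R p.
The two rarest classes, w r p and W R P, are the double crossovers. Comparing them with the parentals, only the p allele has switched, so p is the middle locus and the order is w – p – r.

p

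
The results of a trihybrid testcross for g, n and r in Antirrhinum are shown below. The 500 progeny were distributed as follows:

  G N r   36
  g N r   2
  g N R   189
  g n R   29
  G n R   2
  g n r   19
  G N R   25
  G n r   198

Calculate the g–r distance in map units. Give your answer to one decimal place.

The two most frequent reciprocal classes, G n r and g N R, are the parental types, so the F1 was G n r / g N R.
The two rarest classes, G n R and g N r, are the double crossovers. Comparing them with the parentals, only the r allele has switched, so r is the middle locus and the order is g – r – n.
Crossovers in the g–r interval produce the single-crossover classes g n r and G N R (19 + 25 = 44) plus the double crossovers (4).
RF(g–r) = (44 + 4) / 500 = 48/500 = 0.0960 → 9.6 map units.

9.6 map units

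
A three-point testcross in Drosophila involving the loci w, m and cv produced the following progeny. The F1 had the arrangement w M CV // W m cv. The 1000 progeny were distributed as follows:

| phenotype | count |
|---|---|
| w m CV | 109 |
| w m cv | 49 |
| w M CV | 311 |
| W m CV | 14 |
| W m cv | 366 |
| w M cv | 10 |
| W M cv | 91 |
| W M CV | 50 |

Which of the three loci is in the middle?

cv

The two rarest classes, w M cv and W m CV, are the double crossovers. Comparing them with the parentals, only the cv allele has switched, so cv is the middle locus and the order is w – cv – m.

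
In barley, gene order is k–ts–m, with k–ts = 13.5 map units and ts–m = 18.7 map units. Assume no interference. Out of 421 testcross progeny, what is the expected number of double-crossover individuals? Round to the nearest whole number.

11

Map distances give recombination frequencies of 0.135 and 0.187 for the two intervals.
With no interference, expected double-crossover frequency = 0.135 × 0.187 = 0.02525.
Expected number = 0.02525 × 421 = 10.63 ≈ 11.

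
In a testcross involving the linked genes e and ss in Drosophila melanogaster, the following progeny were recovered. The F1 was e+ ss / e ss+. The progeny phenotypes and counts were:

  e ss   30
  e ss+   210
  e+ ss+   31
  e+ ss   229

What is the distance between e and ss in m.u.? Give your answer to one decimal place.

12.2 m.u.

The recombinant classes are e+ ss+ and e ss: 31 + 30 = 61.
Recombination frequency = 61/500 = 0.1220 ≈ 12.2%, i.e. 12.2 m.u.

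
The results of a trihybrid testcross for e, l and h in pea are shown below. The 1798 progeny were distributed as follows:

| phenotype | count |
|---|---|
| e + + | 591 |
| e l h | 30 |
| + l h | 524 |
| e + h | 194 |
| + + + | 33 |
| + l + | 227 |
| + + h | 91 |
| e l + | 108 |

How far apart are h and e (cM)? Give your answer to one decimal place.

26.9 cM

The two most frequent reciprocal classes, + l h and e + +, are the parental types, so the F1 was + l h / e + +.
The two rarest classes, e l h and + + +, are the double crossovers. Comparing them with the parentals, only the e allele has switched, so e is the middle locus and the order is h – e – l.
Crossovers in the h–e interval produce the single-crossover classes + l + and e + h (227 + 194 = 421) plus the double crossovers (63).
RF(h–e) = (421 + 63) / 1798 = 484/1798 = 0.2692 → 26.9 cM.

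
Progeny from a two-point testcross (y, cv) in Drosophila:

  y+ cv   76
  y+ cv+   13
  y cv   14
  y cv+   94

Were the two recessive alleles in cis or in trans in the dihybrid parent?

trans

The two most frequent classes are y+ cv (76) and y cv+ (94); these are the parental (non-recombinant) types.
So the F1 carried y+ cv on one chromosome and y cv+ on the other — the recessive alleles are on opposite chromosomes (trans / repulsion).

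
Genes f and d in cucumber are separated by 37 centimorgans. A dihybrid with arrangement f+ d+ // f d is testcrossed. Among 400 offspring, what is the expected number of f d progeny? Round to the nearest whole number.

126

A map distance of 37 centimorgans corresponds to a recombination frequency of 0.370.
The F1 is f+ d+ / f d, so f d is a parental gamete class with expected frequency (1 − r)/2 = 0.630/2 = 0.3150.
Expected number = 0.3150 × 400 = 126.00 ≈ 126.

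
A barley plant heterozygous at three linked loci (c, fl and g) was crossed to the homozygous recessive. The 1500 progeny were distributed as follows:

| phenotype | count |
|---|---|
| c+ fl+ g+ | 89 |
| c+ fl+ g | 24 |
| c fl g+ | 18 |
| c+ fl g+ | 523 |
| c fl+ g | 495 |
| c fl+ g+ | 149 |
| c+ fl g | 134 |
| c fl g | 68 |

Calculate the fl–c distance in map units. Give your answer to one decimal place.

13.3 map units

The two most frequent reciprocal classes, c+ fl g+ and c fl+ g, are the parental types, so the F1 was c+ fl g+ / c fl+ g.
The two rarest classes, c fl g+ and c+ fl+ g, are the double crossovers. Comparing them with the parentals, only the c allele has switched, so c is the middle locus and the order is fl – c – g.
Crossovers in the fl–c interval produce the single-crossover classes c+ fl+ g+ and c fl g (89 + 68 = 157) plus the double crossovers (42).
RF(fl–c) = (157 + 42) / 1500 = 199/1500 = 0.1327 → 13.3 map units.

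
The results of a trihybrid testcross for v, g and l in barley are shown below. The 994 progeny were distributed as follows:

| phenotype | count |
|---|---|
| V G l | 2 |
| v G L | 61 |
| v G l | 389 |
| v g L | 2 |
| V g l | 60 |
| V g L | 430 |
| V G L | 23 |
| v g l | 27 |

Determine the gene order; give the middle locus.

The two most frequent reciprocal classes, V g L and v G l, are the parental types, so the F1 was V g L / v G l.
The two rarest classes, v g L and V G l, are the double crossovers. Comparing them with the parentals, only the v allele has switched, so v is the middle locus and the order is l – v – g.

v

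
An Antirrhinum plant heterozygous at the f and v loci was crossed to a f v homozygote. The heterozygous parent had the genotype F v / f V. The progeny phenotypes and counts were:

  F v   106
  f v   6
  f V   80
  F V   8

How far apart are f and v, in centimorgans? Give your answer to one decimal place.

The recombinant classes are F V and f v: 8 + 6 = 14.
Recombination frequency = 14/200 = 0.0700 ≈ 7.0%, i.e. 7.0 centimorgans.

7.0 centimorgans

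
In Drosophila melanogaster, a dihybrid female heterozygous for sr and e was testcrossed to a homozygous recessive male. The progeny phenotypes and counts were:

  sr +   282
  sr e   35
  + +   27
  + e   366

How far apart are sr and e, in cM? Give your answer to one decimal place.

8.7 cM

The two most frequent classes, + e (366) and sr + (282), are the parental types, so the F1 was + e / sr +.
The recombinant classes are + + and sr e: 27 + 35 = 62.
Recombination frequency = 62/710 = 0.0873 ≈ 8.7%, i.e. 8.7 cM.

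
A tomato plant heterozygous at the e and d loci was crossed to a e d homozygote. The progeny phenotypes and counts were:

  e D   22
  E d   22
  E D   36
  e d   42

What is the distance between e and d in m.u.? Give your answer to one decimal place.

36.1 m.u.

The two most frequent classes, E D (36) and e d (42), are the parental types, so the F1 was E D / e d.
The recombinant classes are E d and e D: 22 + 22 = 44.
Recombination frequency = 44/122 = 0.3607 ≈ 36.1%, i.e. 36.1 m.u.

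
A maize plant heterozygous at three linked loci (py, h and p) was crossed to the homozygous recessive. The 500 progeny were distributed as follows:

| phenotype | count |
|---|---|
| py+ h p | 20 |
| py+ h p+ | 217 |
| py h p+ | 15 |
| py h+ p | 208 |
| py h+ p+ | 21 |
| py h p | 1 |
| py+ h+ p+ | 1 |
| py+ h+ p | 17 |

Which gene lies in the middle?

h

The two most frequent reciprocal classes, py h+ p and py+ h p+, are the parental types, so the F1 was py h+ p / py+ h p+.
The two rarest classes, py h p and py+ h+ p+, are the double crossovers. Comparing them with the parentals, only the h allele has switched, so h is the middle locus and the order is p – h – py.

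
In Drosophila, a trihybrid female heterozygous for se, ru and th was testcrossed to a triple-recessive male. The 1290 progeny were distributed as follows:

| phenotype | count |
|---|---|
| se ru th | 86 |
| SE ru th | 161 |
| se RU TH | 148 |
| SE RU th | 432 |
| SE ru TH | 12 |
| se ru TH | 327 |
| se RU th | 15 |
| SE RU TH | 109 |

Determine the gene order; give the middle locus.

se

The two most frequent reciprocal classes, se ru TH and SE RU th, are the parental types, so the F1 was se ru TH / SE RU th.
The two rarest classes, SE ru TH and se RU th, are the double crossovers. Comparing them with the parentals, only the se allele has switched, so se is the middle locus and the order is th – se – ru.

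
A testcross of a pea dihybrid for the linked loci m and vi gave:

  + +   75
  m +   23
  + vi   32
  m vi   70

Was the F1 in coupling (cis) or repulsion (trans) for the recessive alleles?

cis

The two most frequent classes are + + (75) and m vi (70); these are the parental (non-recombinant) types.
So the F1 carried + + on one chromosome and m vi on the other — the recessive alleles are on the same chromosome (cis / coupling).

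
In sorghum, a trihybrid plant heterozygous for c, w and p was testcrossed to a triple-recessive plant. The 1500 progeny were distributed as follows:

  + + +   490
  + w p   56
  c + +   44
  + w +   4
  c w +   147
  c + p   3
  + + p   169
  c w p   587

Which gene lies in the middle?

The two most frequent reciprocal classes, + + + and c w p, are the parental types, so the F1 was + + + / c w p.
The two rarest classes, + w + and c + p, are the double crossovers. Comparing them with the parentals, only the w allele has switched, so w is the middle locus and the order is c – w – p.

w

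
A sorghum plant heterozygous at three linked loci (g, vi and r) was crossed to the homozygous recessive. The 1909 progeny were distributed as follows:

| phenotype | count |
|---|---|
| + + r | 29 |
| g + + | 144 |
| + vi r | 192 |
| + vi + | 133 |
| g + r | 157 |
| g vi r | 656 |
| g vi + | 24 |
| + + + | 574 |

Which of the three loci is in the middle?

r

The two most frequent reciprocal classes, + + + and g vi r, are the parental types, so the F1 was + + + / g vi r.
The two rarest classes, + + r and g vi +, are the double crossovers. Comparing them with the parentals, only the r allele has switched, so r is the middle locus and the order is vi – r – g.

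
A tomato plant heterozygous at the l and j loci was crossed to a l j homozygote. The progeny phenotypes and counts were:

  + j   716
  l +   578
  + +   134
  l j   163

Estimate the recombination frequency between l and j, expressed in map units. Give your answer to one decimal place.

18.7 map units

The two most frequent classes, + j (716) and l + (578), are the parental types, so the F1 was + j / l +.
The recombinant classes are + + and l j: 134 + 163 = 297.
Recombination frequency = 297/1591 = 0.1867 ≈ 18.7%, i.e. 18.7 map units.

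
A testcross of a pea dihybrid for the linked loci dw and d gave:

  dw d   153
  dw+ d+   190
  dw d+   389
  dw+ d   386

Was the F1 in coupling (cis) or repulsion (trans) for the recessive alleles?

The two most frequent classes are dw+ d (386) and dw d+ (389); these are the parental (non-recombinant) types.
So the F1 carried dw+ d on one chromosome and dw d+ on the other — the recessive alleles are on opposite chromosomes (trans / repulsion).

trans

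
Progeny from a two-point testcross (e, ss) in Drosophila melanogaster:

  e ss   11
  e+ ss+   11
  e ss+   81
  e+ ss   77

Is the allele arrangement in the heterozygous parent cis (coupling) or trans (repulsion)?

The two most frequent classes are e+ ss (77) and e ss+ (81); these are the parental (non-recombinant) types.
So the F1 carried e+ ss on one chromosome and e ss+ on the other — the recessive alleles are on opposite chromosomes (trans / repulsion).

trans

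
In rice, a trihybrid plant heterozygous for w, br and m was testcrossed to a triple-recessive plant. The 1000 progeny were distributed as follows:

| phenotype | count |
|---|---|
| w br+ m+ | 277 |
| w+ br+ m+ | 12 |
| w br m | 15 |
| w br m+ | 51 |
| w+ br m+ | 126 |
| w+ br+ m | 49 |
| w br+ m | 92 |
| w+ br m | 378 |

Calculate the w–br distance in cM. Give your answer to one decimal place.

The two most frequent reciprocal classes, w+ br m and w br+ m+, are the parental types, so the F1 was w+ br m / w br+ m+.
The two rarest classes, w br m and w+ br+ m+, are the double crossovers. Comparing them with the parentals, only the w allele has switched, so w is the middle locus and the order is br – w – m.
Crossovers in the br–w interval produce the single-crossover classes w+ br+ m and w br m+ (49 + 51 = 100) plus the double crossovers (27).
RF(br–w) = (100 + 27) / 1000 = 127/1000 = 0.1270 → 12.7 cM.

12.7 cM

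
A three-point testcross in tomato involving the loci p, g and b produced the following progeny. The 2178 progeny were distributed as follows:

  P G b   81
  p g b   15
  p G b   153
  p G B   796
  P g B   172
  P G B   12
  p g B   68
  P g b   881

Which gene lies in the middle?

The two most frequent reciprocal classes, p G B and P g b, are the parental types, so the F1 was p G B / P g b.
The two rarest classes, P G B and p g b, are the double crossovers. Comparing them with the parentals, only the p allele has switched, so p is the middle locus and the order is b – p – g.

p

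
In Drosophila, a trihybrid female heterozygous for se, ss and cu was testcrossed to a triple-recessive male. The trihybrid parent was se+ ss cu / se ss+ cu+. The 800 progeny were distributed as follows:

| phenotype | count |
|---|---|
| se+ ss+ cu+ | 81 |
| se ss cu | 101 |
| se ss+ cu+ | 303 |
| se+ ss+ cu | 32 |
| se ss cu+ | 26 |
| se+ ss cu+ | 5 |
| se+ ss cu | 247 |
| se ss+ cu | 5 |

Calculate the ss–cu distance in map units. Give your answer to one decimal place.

The two rarest classes, se+ ss cu+ and se ss+ cu, are the double crossovers. Comparing them with the parentals, only the cu allele has switched, so cu is the middle locus and the order is ss – cu – se.
Crossovers in the ss–cu interval produce the single-crossover classes se+ ss+ cu and se ss cu+ (32 + 26 = 58) plus the double crossovers (10).
RF(ss–cu) = (58 + 10) / 800 = 68/800 = 0.0850 → 8.5 map units.

8.5 map units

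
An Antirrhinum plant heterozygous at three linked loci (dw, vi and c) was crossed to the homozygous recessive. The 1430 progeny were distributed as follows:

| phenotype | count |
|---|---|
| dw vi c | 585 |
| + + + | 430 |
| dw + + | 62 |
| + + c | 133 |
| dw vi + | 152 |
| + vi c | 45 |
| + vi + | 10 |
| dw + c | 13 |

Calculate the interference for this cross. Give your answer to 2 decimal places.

0.18

The two most frequent reciprocal classes, dw vi c and + + +, are the parental types, so the F1 was dw vi c / + + +.
The two rarest classes, dw + c and + vi +, are the double crossovers. Comparing them with the parentals, only the vi allele has switched, so vi is the middle locus and the order is dw – vi – c.
dw–vi: (107 + 23)/1430 = 0.0909; vi–c: (285 + 23)/1430 = 0.2154.
Expected DCO frequency = 0.0909 × 0.2154 ≈ 0.01958; observed = 23/1430 ≈ 0.01608.
Coefficient of coincidence = 0.01608/0.01958 ≈ 0.82; interference = 1 − 0.82 = 0.18.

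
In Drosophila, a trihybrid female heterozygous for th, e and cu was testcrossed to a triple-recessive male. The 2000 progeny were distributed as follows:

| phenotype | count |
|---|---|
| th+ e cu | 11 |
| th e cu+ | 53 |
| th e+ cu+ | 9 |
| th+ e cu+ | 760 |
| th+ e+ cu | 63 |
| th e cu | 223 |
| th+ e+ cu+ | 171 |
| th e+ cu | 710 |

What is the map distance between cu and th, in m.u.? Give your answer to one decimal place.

6.8 m.u.

The two most frequent reciprocal classes, th e+ cu and th+ e cu+, are the parental types, so the F1 was th e+ cu / th+ e cu+.
The two rarest classes, th e+ cu+ and th+ e cu, are the double crossovers. Comparing them with the parentals, only the cu allele has switched, so cu is the middle locus and the order is th – cu – e.
Crossovers in the th–cu interval produce the single-crossover classes th+ e+ cu and th e cu+ (63 + 53 = 116) plus the double crossovers (20).
RF(th–cu) = (116 + 20) / 2000 = 136/2000 = 0.0680 → 6.8 m.u.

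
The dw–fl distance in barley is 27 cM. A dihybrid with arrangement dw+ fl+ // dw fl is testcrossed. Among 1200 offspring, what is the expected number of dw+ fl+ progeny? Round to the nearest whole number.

438

A map distance of 27 cM corresponds to a recombination frequency of 0.270.
The F1 is dw+ fl+ / dw fl, so dw+ fl+ is a parental gamete class with expected frequency (1 − r)/2 = 0.730/2 = 0.3650.
Expected number = 0.3650 × 1200 = 438.00 ≈ 438.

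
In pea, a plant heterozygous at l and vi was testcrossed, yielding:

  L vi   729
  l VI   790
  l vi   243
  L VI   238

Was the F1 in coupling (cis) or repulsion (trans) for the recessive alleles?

The two most frequent classes are L vi (729) and l VI (790); these are the parental (non-recombinant) types.
So the F1 carried L vi on one chromosome and l VI on the other — the recessive alleles are on opposite chromosomes (trans / repulsion).

trans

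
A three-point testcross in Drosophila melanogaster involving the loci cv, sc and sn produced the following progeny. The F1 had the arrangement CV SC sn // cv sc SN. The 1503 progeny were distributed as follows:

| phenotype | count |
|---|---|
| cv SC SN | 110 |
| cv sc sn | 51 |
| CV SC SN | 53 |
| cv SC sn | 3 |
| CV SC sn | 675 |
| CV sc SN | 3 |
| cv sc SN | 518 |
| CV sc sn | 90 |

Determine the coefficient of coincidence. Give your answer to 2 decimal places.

The two rarest classes, cv SC sn and CV sc SN, are the double crossovers. Comparing them with the parentals, only the cv allele has switched, so cv is the middle locus and the order is sc – cv – sn.
sc–cv: (200 + 6)/1503 = 0.1371; cv–sn: (104 + 6)/1503 = 0.0732.
Expected DCO frequency = 0.1371 × 0.0732 ≈ 0.01004; observed = 6/1503 ≈ 0.00399.
Coefficient of coincidence = 0.00399/0.01004 ≈ 0.40.

0.40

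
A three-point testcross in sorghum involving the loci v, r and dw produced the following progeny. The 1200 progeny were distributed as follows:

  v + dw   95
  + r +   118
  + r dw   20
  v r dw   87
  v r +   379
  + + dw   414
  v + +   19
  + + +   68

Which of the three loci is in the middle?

The two most frequent reciprocal classes, v r + and + + dw, are the parental types, so the F1 was v r + / + + dw.
The two rarest classes, v + + and + r dw, are the double crossovers. Comparing them with the parentals, only the r allele has switched, so r is the middle locus and the order is v – r – dw.

r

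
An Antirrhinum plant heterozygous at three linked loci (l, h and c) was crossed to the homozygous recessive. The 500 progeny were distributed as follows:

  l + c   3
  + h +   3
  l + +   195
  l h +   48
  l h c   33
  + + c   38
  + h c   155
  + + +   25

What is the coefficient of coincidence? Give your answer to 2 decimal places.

0.51

The two most frequent reciprocal classes, + h c and l + +, are the parental types, so the F1 was + h c / l + +.
The two rarest classes, + h + and l + c, are the double crossovers. Comparing them with the parentals, only the c allele has switched, so c is the middle locus and the order is l – c – h.
l–c: (58 + 6)/500 = 0.1280; c–h: (86 + 6)/500 = 0.1840.
Expected DCO frequency = 0.1280 × 0.1840 ≈ 0.02355; observed = 6/500 ≈ 0.01200.
Coefficient of coincidence = 0.01200/0.02355 ≈ 0.51.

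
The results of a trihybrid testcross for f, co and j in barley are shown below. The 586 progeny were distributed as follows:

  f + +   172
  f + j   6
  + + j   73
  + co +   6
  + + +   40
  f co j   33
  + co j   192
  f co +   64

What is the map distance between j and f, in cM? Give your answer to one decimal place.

The two most frequent reciprocal classes, f + + and + co j, are the parental types, so the F1 was f + + / + co j.
The two rarest classes, f + j and + co +, are the double crossovers. Comparing them with the parentals, only the j allele has switched, so j is the middle locus and the order is f – j – co.
Crossovers in the f–j interval produce the single-crossover classes + + + and f co j (40 + 33 = 73) plus the double crossovers (12).
RF(f–j) = (73 + 12) / 586 = 85/586 = 0.1451 → 14.5 cM.

14.5 cM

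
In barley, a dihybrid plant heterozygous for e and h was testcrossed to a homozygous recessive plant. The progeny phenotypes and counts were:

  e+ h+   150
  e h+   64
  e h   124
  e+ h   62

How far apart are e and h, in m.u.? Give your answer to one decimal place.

31.5 m.u.

The two most frequent classes, e+ h+ (150) and e h (124), are the parental types, so the F1 was e+ h+ / e h.
The recombinant classes are e+ h and e h+: 62 + 64 = 126.
Recombination frequency = 126/400 = 0.3150 ≈ 31.5%, i.e. 31.5 m.u.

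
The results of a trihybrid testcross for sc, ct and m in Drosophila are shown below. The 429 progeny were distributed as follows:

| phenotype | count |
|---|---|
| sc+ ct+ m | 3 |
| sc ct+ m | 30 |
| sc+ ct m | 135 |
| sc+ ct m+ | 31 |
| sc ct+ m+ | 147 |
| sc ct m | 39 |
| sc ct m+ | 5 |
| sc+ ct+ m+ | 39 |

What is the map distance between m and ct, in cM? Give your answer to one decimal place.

The two most frequent reciprocal classes, sc+ ct m and sc ct+ m+, are the parental types, so the F1 was sc+ ct m / sc ct+ m+.
The two rarest classes, sc+ ct+ m and sc ct m+, are the double crossovers. Comparing them with the parentals, only the ct allele has switched, so ct is the middle locus and the order is m – ct – sc.
Crossovers in the m–ct interval produce the single-crossover classes sc+ ct m+ and sc ct+ m (31 + 30 = 61) plus the double crossovers (8).
RF(m–ct) = (61 + 8) / 429 = 69/429 = 0.1608 → 16.1 cM.

16.1 cM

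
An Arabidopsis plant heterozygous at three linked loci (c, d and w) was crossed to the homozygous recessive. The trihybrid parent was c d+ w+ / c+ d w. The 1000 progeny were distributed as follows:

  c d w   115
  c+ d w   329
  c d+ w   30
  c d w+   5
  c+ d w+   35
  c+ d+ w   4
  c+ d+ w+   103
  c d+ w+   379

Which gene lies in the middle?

d

The two rarest classes, c d w+ and c+ d+ w, are the double crossovers. Comparing them with the parentals, only the d allele has switched, so d is the middle locus and the order is c – d – w.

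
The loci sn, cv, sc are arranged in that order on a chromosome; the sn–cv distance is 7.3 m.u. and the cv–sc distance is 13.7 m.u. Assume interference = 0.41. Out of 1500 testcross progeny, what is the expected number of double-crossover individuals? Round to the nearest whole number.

Map distances give recombination frequencies of 0.073 and 0.137 for the two intervals.
With interference 0.41 (so coincidence = 0.59), expected double-crossover frequency = 0.073 × 0.137 × 0.59 = 0.00590.
Expected number = 0.00590 × 1500 = 8.85 ≈ 9.

9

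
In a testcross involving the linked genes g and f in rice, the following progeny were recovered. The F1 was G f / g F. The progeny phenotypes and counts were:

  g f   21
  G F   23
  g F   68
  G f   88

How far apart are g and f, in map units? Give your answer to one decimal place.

22.0 map units

The recombinant classes are G F and g f: 23 + 21 = 44.
Recombination frequency = 44/200 = 0.2200 ≈ 22.0%, i.e. 22.0 map units.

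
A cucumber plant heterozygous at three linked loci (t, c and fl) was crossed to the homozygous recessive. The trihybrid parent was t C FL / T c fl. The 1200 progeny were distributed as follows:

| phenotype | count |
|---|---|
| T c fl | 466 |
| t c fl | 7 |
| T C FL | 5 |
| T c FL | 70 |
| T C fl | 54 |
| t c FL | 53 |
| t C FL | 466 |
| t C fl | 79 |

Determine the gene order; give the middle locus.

t

The two rarest classes, T C FL and t c fl, are the double crossovers. Comparing them with the parentals, only the t allele has switched, so t is the middle locus and the order is c – t – fl.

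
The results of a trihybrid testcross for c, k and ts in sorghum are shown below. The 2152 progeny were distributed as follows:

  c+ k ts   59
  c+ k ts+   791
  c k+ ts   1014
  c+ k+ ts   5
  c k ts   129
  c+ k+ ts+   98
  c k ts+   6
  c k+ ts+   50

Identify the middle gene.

The two most frequent reciprocal classes, c k+ ts and c+ k ts+, are the parental types, so the F1 was c k+ ts / c+ k ts+.
The two rarest classes, c+ k+ ts and c k ts+, are the double crossovers. Comparing them with the parentals, only the c allele has switched, so c is the middle locus and the order is k – c – ts.

c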